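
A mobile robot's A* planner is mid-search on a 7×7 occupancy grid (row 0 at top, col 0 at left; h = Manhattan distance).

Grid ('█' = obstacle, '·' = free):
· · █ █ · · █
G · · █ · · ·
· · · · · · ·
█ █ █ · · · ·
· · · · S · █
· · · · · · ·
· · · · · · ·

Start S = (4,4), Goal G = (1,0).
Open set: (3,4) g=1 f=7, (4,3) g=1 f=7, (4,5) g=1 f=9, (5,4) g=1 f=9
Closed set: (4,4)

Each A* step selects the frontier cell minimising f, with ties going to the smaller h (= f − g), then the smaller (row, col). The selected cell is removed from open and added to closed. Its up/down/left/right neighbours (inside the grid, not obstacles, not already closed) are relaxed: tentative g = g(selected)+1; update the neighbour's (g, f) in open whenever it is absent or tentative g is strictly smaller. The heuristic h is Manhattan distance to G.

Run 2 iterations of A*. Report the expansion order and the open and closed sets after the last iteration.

step 1: expand (3,4) (f=7, h=6) → closed; open now [(2,4) g=2 f=7, (3,3) g=2 f=7, (3,5) g=2 f=9, (4,3) g=1 f=7, (4,5) g=1 f=9, (5,4) g=1 f=9]
step 2: expand (2,4) (f=7, h=5) → closed; open now [(1,4) g=3 f=7, (2,3) g=3 f=7, (2,5) g=3 f=9, (3,3) g=2 f=7, (3,5) g=2 f=9, (4,3) g=1 f=7, (4,5) g=1 f=9, (5,4) g=1 f=9]

order=[(3,4) → (2,4)]; open=[(1,4) g=3 f=7, (2,3) g=3 f=7, (2,5) g=3 f=9, (3,3) g=2 f=7, (3,5) g=2 f=9, (4,3) g=1 f=7, (4,5) g=1 f=9, (5,4) g=1 f=9]; closed=[(2,4), (3,4), (4,4)]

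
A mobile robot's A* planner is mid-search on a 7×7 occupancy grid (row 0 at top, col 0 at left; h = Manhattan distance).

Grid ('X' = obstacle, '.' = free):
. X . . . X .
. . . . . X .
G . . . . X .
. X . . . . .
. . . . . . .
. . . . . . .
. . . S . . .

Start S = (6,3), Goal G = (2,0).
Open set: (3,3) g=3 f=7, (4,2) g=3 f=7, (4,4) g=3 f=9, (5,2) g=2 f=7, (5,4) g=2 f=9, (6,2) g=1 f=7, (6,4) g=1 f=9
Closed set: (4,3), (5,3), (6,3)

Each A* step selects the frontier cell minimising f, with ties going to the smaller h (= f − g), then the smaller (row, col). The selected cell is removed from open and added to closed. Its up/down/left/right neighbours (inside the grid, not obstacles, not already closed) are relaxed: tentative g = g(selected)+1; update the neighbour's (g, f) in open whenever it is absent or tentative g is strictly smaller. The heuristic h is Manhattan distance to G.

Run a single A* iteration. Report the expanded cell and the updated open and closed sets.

step 1: expand (3,3) (f=7, h=4) → closed; open now [(2,3) g=4 f=7, (3,2) g=4 f=7, (3,4) g=4 f=9, (4,2) g=3 f=7, (4,4) g=3 f=9, (5,2) g=2 f=7, (5,4) g=2 f=9, (6,2) g=1 f=7, (6,4) g=1 f=9]

expanded=(3,3); open=[(2,3) g=4 f=7, (3,2) g=4 f=7, (3,4) g=4 f=9, (4,2) g=3 f=7, (4,4) g=3 f=9, (5,2) g=2 f=7, (5,4) g=2 f=9, (6,2) g=1 f=7, (6,4) g=1 f=9]; closed=[(3,3), (4,3), (5,3), (6,3)]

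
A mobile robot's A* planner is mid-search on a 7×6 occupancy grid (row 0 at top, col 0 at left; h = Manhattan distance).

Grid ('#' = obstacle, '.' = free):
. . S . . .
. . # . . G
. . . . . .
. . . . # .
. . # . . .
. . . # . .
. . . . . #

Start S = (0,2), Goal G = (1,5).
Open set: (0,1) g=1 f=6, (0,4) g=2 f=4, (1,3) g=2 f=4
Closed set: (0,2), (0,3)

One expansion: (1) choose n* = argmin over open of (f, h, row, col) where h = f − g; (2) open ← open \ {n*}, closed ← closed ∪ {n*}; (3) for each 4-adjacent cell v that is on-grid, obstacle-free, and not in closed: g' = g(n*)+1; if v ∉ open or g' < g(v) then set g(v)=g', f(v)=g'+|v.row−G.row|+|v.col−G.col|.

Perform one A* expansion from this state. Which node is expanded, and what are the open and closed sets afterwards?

expanded=(0,4); open=[(0,1) g=1 f=6, (0,5) g=3 f=4, (1,3) g=2 f=4, (1,4) g=3 f=4]; closed=[(0,2), (0,3), (0,4)]

step 1: expand (0,4) (f=4, h=2) → closed; open now [(0,1) g=1 f=6, (0,5) g=3 f=4, (1,3) g=2 f=4, (1,4) g=3 f=4]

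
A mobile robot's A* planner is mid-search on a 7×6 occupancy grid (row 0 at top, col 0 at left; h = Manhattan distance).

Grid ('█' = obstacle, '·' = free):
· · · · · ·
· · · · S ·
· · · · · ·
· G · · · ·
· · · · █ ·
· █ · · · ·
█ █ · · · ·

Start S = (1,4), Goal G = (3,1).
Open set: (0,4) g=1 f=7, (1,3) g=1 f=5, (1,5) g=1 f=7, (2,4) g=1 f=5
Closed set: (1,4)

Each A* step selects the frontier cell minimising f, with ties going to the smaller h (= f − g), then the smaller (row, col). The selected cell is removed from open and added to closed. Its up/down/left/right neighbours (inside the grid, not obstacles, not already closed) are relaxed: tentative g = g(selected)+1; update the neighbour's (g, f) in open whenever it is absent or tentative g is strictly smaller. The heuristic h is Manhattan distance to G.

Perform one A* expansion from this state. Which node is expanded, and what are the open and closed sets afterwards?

expanded=(1,3); open=[(0,3) g=2 f=7, (0,4) g=1 f=7, (1,2) g=2 f=5, (1,5) g=1 f=7, (2,3) g=2 f=5, (2,4) g=1 f=5]; closed=[(1,3), (1,4)]

step 1: expand (1,3) (f=5, h=4) → closed; open now [(0,3) g=2 f=7, (0,4) g=1 f=7, (1,2) g=2 f=5, (1,5) g=1 f=7, (2,3) g=2 f=5, (2,4) g=1 f=5]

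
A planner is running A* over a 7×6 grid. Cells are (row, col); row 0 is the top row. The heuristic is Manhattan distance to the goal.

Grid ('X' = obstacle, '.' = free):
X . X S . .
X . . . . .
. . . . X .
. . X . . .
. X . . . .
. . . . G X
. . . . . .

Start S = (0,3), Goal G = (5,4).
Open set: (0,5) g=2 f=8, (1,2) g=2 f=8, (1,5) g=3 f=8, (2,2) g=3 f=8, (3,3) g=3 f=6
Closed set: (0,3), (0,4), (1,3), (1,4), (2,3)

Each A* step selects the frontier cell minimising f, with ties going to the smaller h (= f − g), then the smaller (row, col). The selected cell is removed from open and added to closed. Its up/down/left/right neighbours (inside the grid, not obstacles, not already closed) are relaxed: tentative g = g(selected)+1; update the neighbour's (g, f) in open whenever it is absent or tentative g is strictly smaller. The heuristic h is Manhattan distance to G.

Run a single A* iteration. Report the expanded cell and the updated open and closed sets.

step 1: expand (3,3) (f=6, h=3) → closed; open now [(0,5) g=2 f=8, (1,2) g=2 f=8, (1,5) g=3 f=8, (2,2) g=3 f=8, (3,4) g=4 f=6, (4,3) g=4 f=6]

expanded=(3,3); open=[(0,5) g=2 f=8, (1,2) g=2 f=8, (1,5) g=3 f=8, (2,2) g=3 f=8, (3,4) g=4 f=6, (4,3) g=4 f=6]; closed=[(0,3), (0,4), (1,3), (1,4), (2,3), (3,3)]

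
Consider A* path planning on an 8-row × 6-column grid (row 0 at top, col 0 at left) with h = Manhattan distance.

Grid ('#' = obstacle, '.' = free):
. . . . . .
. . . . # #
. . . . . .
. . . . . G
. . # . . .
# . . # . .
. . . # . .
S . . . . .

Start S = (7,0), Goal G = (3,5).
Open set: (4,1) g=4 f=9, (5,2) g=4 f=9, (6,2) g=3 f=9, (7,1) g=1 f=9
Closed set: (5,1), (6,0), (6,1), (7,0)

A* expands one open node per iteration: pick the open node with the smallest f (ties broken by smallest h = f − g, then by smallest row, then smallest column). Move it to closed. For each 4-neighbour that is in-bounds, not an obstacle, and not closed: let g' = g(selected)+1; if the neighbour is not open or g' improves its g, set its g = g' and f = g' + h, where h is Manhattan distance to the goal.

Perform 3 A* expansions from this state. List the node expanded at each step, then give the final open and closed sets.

order=[(4,1) → (3,1) → (3,2)]; open=[(2,1) g=6 f=11, (2,2) g=7 f=11, (3,0) g=6 f=11, (3,3) g=7 f=9, (4,0) g=5 f=11, (5,2) g=4 f=9, (6,2) g=3 f=9, (7,1) g=1 f=9]; closed=[(3,1), (3,2), (4,1), (5,1), (6,0), (6,1), (7,0)]

step 1: expand (4,1) (f=9, h=5) → closed; open now [(3,1) g=5 f=9, (4,0) g=5 f=11, (5,2) g=4 f=9, (6,2) g=3 f=9, (7,1) g=1 f=9]
step 2: expand (3,1) (f=9, h=4) → closed; open now [(2,1) g=6 f=11, (3,0) g=6 f=11, (3,2) g=6 f=9, (4,0) g=5 f=11, (5,2) g=4 f=9, (6,2) g=3 f=9, (7,1) g=1 f=9]
step 3: expand (3,2) (f=9, h=3) → closed; open now [(2,1) g=6 f=11, (2,2) g=7 f=11, (3,0) g=6 f=11, (3,3) g=7 f=9, (4,0) g=5 f=11, (5,2) g=4 f=9, (6,2) g=3 f=9, (7,1) g=1 f=9]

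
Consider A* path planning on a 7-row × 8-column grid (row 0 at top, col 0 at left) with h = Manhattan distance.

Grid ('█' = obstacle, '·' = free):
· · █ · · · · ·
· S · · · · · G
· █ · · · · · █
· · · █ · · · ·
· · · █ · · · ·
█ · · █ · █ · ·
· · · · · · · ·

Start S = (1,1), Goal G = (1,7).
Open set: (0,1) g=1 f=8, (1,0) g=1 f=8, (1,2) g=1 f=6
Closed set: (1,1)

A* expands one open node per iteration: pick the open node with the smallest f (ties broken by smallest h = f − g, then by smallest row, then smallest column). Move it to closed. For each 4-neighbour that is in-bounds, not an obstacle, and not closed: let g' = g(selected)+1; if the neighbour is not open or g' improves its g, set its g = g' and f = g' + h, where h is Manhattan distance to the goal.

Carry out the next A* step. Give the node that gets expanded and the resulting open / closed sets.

step 1: expand (1,2) (f=6, h=5) → closed; open now [(0,1) g=1 f=8, (1,0) g=1 f=8, (1,3) g=2 f=6, (2,2) g=2 f=8]

expanded=(1,2); open=[(0,1) g=1 f=8, (1,0) g=1 f=8, (1,3) g=2 f=6, (2,2) g=2 f=8]; closed=[(1,1), (1,2)]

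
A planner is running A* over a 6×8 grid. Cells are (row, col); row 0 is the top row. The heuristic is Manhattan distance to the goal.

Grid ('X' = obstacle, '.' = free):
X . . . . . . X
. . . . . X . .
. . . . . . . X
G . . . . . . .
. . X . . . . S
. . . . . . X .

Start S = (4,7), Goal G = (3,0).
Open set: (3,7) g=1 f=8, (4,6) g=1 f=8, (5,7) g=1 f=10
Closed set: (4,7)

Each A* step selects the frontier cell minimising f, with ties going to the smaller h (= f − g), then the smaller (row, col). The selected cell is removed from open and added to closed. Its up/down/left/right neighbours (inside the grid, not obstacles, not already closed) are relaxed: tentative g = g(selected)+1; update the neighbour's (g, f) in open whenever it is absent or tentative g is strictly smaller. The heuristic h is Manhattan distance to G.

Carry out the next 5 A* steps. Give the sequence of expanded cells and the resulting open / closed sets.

order=[(3,7) → (3,6) → (3,5) → (3,4) → (3,3)]; open=[(2,3) g=6 f=10, (2,4) g=5 f=10, (2,5) g=4 f=10, (2,6) g=3 f=10, (3,2) g=6 f=8, (4,3) g=6 f=10, (4,4) g=5 f=10, (4,5) g=4 f=10, (4,6) g=1 f=8, (5,7) g=1 f=10]; closed=[(3,3), (3,4), (3,5), (3,6), (3,7), (4,7)]

step 1: expand (3,7) (f=8, h=7) → closed; open now [(3,6) g=2 f=8, (4,6) g=1 f=8, (5,7) g=1 f=10]
step 2: expand (3,6) (f=8, h=6) → closed; open now [(2,6) g=3 f=10, (3,5) g=3 f=8, (4,6) g=1 f=8, (5,7) g=1 f=10]
step 3: expand (3,5) (f=8, h=5) → closed; open now [(2,5) g=4 f=10, (2,6) g=3 f=10, (3,4) g=4 f=8, (4,5) g=4 f=10, (4,6) g=1 f=8, (5,7) g=1 f=10]
step 4: expand (3,4) (f=8, h=4) → closed; open now [(2,4) g=5 f=10, (2,5) g=4 f=10, (2,6) g=3 f=10, (3,3) g=5 f=8, (4,4) g=5 f=10, (4,5) g=4 f=10, (4,6) g=1 f=8, (5,7) g=1 f=10]
step 5: expand (3,3) (f=8, h=3) → closed; open now [(2,3) g=6 f=10, (2,4) g=5 f=10, (2,5) g=4 f=10, (2,6) g=3 f=10, (3,2) g=6 f=8, (4,3) g=6 f=10, (4,4) g=5 f=10, (4,5) g=4 f=10, (4,6) g=1 f=8, (5,7) g=1 f=10]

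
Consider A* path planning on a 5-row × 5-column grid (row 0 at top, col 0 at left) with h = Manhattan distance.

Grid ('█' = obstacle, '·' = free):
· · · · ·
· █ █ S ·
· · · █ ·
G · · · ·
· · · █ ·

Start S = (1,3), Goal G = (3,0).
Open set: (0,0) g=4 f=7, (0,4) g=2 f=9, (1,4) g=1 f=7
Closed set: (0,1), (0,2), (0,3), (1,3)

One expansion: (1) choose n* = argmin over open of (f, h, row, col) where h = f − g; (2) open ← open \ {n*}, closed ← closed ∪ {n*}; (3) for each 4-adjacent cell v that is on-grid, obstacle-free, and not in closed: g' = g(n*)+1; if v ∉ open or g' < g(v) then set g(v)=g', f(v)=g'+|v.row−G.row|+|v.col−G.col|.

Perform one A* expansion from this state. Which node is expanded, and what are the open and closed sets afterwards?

step 1: expand (0,0) (f=7, h=3) → closed; open now [(0,4) g=2 f=9, (1,0) g=5 f=7, (1,4) g=1 f=7]

expanded=(0,0); open=[(0,4) g=2 f=9, (1,0) g=5 f=7, (1,4) g=1 f=7]; closed=[(0,0), (0,1), (0,2), (0,3), (1,3)]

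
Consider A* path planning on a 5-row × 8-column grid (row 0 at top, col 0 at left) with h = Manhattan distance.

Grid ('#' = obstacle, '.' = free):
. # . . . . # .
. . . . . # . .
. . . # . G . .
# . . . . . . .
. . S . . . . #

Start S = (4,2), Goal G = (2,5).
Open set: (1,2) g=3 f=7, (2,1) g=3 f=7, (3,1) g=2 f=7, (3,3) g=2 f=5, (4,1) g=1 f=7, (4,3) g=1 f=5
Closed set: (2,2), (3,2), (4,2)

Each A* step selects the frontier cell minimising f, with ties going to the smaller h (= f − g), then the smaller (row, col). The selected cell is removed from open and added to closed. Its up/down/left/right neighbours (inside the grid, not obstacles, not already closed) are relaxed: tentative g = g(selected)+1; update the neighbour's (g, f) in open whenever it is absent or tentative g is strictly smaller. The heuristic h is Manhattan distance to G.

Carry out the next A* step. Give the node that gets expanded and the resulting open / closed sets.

step 1: expand (3,3) (f=5, h=3) → closed; open now [(1,2) g=3 f=7, (2,1) g=3 f=7, (3,1) g=2 f=7, (3,4) g=3 f=5, (4,1) g=1 f=7, (4,3) g=1 f=5]

expanded=(3,3); open=[(1,2) g=3 f=7, (2,1) g=3 f=7, (3,1) g=2 f=7, (3,4) g=3 f=5, (4,1) g=1 f=7, (4,3) g=1 f=5]; closed=[(2,2), (3,2), (3,3), (4,2)]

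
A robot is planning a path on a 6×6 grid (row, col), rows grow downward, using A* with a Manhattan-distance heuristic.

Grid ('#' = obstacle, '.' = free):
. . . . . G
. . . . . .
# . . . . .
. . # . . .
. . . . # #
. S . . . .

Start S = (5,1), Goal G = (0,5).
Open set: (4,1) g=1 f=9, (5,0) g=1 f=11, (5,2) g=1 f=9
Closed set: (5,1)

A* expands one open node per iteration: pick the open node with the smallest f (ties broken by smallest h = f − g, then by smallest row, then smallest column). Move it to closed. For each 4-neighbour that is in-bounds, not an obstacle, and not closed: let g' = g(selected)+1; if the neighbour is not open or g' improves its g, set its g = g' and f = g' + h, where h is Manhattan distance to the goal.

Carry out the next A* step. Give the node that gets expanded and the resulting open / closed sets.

expanded=(4,1); open=[(3,1) g=2 f=9, (4,0) g=2 f=11, (4,2) g=2 f=9, (5,0) g=1 f=11, (5,2) g=1 f=9]; closed=[(4,1), (5,1)]

step 1: expand (4,1) (f=9, h=8) → closed; open now [(3,1) g=2 f=9, (4,0) g=2 f=11, (4,2) g=2 f=9, (5,0) g=1 f=11, (5,2) g=1 f=9]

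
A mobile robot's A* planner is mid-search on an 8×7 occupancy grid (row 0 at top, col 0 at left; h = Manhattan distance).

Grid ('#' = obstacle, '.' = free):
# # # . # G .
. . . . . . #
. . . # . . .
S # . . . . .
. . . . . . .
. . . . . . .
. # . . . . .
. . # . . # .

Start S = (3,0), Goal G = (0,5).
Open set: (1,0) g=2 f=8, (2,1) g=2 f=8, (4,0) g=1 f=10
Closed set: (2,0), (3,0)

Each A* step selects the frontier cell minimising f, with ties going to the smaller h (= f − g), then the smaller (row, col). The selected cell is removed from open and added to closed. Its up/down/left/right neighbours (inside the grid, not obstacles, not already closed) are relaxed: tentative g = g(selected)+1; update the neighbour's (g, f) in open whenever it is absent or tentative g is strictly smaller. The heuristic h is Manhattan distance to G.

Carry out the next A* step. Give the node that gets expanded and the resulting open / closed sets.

step 1: expand (1,0) (f=8, h=6) → closed; open now [(1,1) g=3 f=8, (2,1) g=2 f=8, (4,0) g=1 f=10]

expanded=(1,0); open=[(1,1) g=3 f=8, (2,1) g=2 f=8, (4,0) g=1 f=10]; closed=[(1,0), (2,0), (3,0)]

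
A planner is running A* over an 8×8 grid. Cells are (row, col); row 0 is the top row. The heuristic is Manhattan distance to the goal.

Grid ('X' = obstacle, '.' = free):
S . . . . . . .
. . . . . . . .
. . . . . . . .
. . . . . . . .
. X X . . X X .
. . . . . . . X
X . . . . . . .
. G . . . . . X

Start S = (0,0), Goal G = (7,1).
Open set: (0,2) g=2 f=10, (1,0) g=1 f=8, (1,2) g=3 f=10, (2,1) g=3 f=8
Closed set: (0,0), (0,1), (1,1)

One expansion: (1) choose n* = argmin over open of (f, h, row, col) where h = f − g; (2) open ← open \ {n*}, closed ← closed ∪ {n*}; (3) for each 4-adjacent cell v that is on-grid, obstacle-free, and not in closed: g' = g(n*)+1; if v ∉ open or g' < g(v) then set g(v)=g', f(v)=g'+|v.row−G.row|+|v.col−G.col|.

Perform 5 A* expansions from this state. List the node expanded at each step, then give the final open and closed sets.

order=[(2,1) → (3,1) → (1,0) → (2,0) → (3,0)]; open=[(0,2) g=2 f=10, (1,2) g=3 f=10, (2,2) g=4 f=10, (3,2) g=5 f=10, (4,0) g=4 f=8]; closed=[(0,0), (0,1), (1,0), (1,1), (2,0), (2,1), (3,0), (3,1)]

step 1: expand (2,1) (f=8, h=5) → closed; open now [(0,2) g=2 f=10, (1,0) g=1 f=8, (1,2) g=3 f=10, (2,0) g=4 f=10, (2,2) g=4 f=10, (3,1) g=4 f=8]
step 2: expand (3,1) (f=8, h=4) → closed; open now [(0,2) g=2 f=10, (1,0) g=1 f=8, (1,2) g=3 f=10, (2,0) g=4 f=10, (2,2) g=4 f=10, (3,0) g=5 f=10, (3,2) g=5 f=10]
step 3: expand (1,0) (f=8, h=7) → closed; open now [(0,2) g=2 f=10, (1,2) g=3 f=10, (2,0) g=2 f=8, (2,2) g=4 f=10, (3,0) g=5 f=10, (3,2) g=5 f=10]
step 4: expand (2,0) (f=8, h=6) → closed; open now [(0,2) g=2 f=10, (1,2) g=3 f=10, (2,2) g=4 f=10, (3,0) g=3 f=8, (3,2) g=5 f=10]
step 5: expand (3,0) (f=8, h=5) → closed; open now [(0,2) g=2 f=10, (1,2) g=3 f=10, (2,2) g=4 f=10, (3,2) g=5 f=10, (4,0) g=4 f=8]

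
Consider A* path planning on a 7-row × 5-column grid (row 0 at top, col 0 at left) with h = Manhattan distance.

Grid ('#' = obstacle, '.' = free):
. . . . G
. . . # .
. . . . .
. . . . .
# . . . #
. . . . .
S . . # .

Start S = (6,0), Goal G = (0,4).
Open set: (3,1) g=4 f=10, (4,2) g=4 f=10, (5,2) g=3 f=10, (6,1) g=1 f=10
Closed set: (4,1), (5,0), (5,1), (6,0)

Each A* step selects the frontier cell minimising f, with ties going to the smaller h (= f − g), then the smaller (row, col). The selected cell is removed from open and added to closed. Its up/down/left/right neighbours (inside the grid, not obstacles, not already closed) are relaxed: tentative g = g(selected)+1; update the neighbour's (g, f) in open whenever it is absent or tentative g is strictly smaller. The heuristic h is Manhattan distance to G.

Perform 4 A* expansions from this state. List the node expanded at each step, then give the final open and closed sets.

step 1: expand (3,1) (f=10, h=6) → closed; open now [(2,1) g=5 f=10, (3,0) g=5 f=12, (3,2) g=5 f=10, (4,2) g=4 f=10, (5,2) g=3 f=10, (6,1) g=1 f=10]
step 2: expand (2,1) (f=10, h=5) → closed; open now [(1,1) g=6 f=10, (2,0) g=6 f=12, (2,2) g=6 f=10, (3,0) g=5 f=12, (3,2) g=5 f=10, (4,2) g=4 f=10, (5,2) g=3 f=10, (6,1) g=1 f=10]
step 3: expand (1,1) (f=10, h=4) → closed; open now [(0,1) g=7 f=10, (1,0) g=7 f=12, (1,2) g=7 f=10, (2,0) g=6 f=12, (2,2) g=6 f=10, (3,0) g=5 f=12, (3,2) g=5 f=10, (4,2) g=4 f=10, (5,2) g=3 f=10, (6,1) g=1 f=10]
step 4: expand (0,1) (f=10, h=3) → closed; open now [(0,0) g=8 f=12, (0,2) g=8 f=10, (1,0) g=7 f=12, (1,2) g=7 f=10, (2,0) g=6 f=12, (2,2) g=6 f=10, (3,0) g=5 f=12, (3,2) g=5 f=10, (4,2) g=4 f=10, (5,2) g=3 f=10, (6,1) g=1 f=10]

order=[(3,1) → (2,1) → (1,1) → (0,1)]; open=[(0,0) g=8 f=12, (0,2) g=8 f=10, (1,0) g=7 f=12, (1,2) g=7 f=10, (2,0) g=6 f=12, (2,2) g=6 f=10, (3,0) g=5 f=12, (3,2) g=5 f=10, (4,2) g=4 f=10, (5,2) g=3 f=10, (6,1) g=1 f=10]; closed=[(0,1), (1,1), (2,1), (3,1), (4,1), (5,0), (5,1), (6,0)]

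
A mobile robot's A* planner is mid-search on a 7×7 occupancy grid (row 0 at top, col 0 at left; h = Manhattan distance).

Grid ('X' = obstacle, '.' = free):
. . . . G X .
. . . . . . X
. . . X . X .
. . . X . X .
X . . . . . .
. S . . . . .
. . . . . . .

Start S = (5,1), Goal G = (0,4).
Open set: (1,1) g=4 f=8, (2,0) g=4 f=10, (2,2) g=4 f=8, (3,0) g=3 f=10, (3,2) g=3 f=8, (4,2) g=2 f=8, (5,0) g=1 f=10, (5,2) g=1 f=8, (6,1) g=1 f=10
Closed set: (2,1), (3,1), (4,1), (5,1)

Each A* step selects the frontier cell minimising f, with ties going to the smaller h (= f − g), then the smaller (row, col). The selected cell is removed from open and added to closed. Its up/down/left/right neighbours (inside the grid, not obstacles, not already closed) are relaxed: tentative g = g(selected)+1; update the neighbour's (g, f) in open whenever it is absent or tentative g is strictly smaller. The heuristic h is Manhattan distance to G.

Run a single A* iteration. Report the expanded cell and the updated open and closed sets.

expanded=(1,1); open=[(0,1) g=5 f=8, (1,0) g=5 f=10, (1,2) g=5 f=8, (2,0) g=4 f=10, (2,2) g=4 f=8, (3,0) g=3 f=10, (3,2) g=3 f=8, (4,2) g=2 f=8, (5,0) g=1 f=10, (5,2) g=1 f=8, (6,1) g=1 f=10]; closed=[(1,1), (2,1), (3,1), (4,1), (5,1)]

step 1: expand (1,1) (f=8, h=4) → closed; open now [(0,1) g=5 f=8, (1,0) g=5 f=10, (1,2) g=5 f=8, (2,0) g=4 f=10, (2,2) g=4 f=8, (3,0) g=3 f=10, (3,2) g=3 f=8, (4,2) g=2 f=8, (5,0) g=1 f=10, (5,2) g=1 f=8, (6,1) g=1 f=10]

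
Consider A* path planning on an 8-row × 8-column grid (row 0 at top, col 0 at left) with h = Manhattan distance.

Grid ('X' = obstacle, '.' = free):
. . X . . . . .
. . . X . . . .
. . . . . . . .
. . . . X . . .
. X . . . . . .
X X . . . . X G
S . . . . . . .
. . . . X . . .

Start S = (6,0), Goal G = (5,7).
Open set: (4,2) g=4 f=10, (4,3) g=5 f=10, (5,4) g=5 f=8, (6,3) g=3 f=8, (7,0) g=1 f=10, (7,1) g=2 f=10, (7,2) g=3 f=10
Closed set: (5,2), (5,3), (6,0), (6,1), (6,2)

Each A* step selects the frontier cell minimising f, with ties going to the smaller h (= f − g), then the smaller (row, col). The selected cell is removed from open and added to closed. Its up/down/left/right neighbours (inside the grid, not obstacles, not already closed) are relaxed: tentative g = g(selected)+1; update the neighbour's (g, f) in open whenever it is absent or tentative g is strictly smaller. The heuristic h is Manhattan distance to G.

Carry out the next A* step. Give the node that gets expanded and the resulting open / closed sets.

expanded=(5,4); open=[(4,2) g=4 f=10, (4,3) g=5 f=10, (4,4) g=6 f=10, (5,5) g=6 f=8, (6,3) g=3 f=8, (6,4) g=6 f=10, (7,0) g=1 f=10, (7,1) g=2 f=10, (7,2) g=3 f=10]; closed=[(5,2), (5,3), (5,4), (6,0), (6,1), (6,2)]

step 1: expand (5,4) (f=8, h=3) → closed; open now [(4,2) g=4 f=10, (4,3) g=5 f=10, (4,4) g=6 f=10, (5,5) g=6 f=8, (6,3) g=3 f=8, (6,4) g=6 f=10, (7,0) g=1 f=10, (7,1) g=2 f=10, (7,2) g=3 f=10]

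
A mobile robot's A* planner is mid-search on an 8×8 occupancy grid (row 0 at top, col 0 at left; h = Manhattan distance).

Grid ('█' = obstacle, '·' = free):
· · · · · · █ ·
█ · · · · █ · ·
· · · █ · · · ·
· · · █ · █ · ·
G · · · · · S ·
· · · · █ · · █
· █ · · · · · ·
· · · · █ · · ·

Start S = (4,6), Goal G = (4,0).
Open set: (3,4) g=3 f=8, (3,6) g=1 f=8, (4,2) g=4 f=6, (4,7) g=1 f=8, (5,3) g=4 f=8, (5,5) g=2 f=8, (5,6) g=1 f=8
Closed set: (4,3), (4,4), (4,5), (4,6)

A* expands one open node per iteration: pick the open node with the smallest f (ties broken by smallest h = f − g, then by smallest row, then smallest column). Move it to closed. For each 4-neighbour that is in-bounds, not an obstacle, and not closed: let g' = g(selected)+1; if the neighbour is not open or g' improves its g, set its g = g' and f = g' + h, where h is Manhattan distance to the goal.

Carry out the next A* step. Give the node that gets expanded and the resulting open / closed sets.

step 1: expand (4,2) (f=6, h=2) → closed; open now [(3,2) g=5 f=8, (3,4) g=3 f=8, (3,6) g=1 f=8, (4,1) g=5 f=6, (4,7) g=1 f=8, (5,2) g=5 f=8, (5,3) g=4 f=8, (5,5) g=2 f=8, (5,6) g=1 f=8]

expanded=(4,2); open=[(3,2) g=5 f=8, (3,4) g=3 f=8, (3,6) g=1 f=8, (4,1) g=5 f=6, (4,7) g=1 f=8, (5,2) g=5 f=8, (5,3) g=4 f=8, (5,5) g=2 f=8, (5,6) g=1 f=8]; closed=[(4,2), (4,3), (4,4), (4,5), (4,6)]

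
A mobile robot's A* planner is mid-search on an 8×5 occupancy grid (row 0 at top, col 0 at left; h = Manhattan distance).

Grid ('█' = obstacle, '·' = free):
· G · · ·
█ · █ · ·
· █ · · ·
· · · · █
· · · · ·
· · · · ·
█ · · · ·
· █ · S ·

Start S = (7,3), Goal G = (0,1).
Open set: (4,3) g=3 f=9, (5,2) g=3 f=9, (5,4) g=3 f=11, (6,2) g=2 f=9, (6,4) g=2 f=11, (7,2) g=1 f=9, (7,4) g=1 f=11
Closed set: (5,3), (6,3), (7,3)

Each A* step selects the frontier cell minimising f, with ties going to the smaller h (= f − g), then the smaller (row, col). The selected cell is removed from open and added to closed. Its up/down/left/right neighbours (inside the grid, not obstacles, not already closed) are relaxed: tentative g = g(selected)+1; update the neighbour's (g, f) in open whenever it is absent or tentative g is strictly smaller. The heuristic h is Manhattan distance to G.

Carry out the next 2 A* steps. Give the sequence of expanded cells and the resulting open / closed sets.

step 1: expand (4,3) (f=9, h=6) → closed; open now [(3,3) g=4 f=9, (4,2) g=4 f=9, (4,4) g=4 f=11, (5,2) g=3 f=9, (5,4) g=3 f=11, (6,2) g=2 f=9, (6,4) g=2 f=11, (7,2) g=1 f=9, (7,4) g=1 f=11]
step 2: expand (3,3) (f=9, h=5) → closed; open now [(2,3) g=5 f=9, (3,2) g=5 f=9, (4,2) g=4 f=9, (4,4) g=4 f=11, (5,2) g=3 f=9, (5,4) g=3 f=11, (6,2) g=2 f=9, (6,4) g=2 f=11, (7,2) g=1 f=9, (7,4) g=1 f=11]

order=[(4,3) → (3,3)]; open=[(2,3) g=5 f=9, (3,2) g=5 f=9, (4,2) g=4 f=9, (4,4) g=4 f=11, (5,2) g=3 f=9, (5,4) g=3 f=11, (6,2) g=2 f=9, (6,4) g=2 f=11, (7,2) g=1 f=9, (7,4) g=1 f=11]; closed=[(3,3), (4,3), (5,3), (6,3), (7,3)]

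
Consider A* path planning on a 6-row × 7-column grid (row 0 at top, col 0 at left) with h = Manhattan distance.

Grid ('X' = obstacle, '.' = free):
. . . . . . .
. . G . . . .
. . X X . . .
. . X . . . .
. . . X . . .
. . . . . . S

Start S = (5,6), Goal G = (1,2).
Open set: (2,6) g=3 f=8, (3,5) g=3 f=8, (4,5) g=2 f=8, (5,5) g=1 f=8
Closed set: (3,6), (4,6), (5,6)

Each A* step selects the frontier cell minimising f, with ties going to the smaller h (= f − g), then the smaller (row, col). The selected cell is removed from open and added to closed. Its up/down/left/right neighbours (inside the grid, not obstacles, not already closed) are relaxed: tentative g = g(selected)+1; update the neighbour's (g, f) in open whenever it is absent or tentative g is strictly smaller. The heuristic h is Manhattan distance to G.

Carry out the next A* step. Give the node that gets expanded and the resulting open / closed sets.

step 1: expand (2,6) (f=8, h=5) → closed; open now [(1,6) g=4 f=8, (2,5) g=4 f=8, (3,5) g=3 f=8, (4,5) g=2 f=8, (5,5) g=1 f=8]

expanded=(2,6); open=[(1,6) g=4 f=8, (2,5) g=4 f=8, (3,5) g=3 f=8, (4,5) g=2 f=8, (5,5) g=1 f=8]; closed=[(2,6), (3,6), (4,6), (5,6)]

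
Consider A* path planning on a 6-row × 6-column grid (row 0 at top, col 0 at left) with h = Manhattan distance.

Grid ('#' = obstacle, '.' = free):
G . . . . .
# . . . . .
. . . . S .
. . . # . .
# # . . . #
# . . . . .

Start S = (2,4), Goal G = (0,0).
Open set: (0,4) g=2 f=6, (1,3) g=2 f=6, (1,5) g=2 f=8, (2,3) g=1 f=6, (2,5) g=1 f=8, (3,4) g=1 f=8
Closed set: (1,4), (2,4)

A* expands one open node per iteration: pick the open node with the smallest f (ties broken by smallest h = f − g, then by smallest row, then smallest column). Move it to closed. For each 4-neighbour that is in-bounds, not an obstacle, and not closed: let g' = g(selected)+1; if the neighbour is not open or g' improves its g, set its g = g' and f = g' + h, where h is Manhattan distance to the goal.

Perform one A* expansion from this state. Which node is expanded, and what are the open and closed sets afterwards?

step 1: expand (0,4) (f=6, h=4) → closed; open now [(0,3) g=3 f=6, (0,5) g=3 f=8, (1,3) g=2 f=6, (1,5) g=2 f=8, (2,3) g=1 f=6, (2,5) g=1 f=8, (3,4) g=1 f=8]

expanded=(0,4); open=[(0,3) g=3 f=6, (0,5) g=3 f=8, (1,3) g=2 f=6, (1,5) g=2 f=8, (2,3) g=1 f=6, (2,5) g=1 f=8, (3,4) g=1 f=8]; closed=[(0,4), (1,4), (2,4)]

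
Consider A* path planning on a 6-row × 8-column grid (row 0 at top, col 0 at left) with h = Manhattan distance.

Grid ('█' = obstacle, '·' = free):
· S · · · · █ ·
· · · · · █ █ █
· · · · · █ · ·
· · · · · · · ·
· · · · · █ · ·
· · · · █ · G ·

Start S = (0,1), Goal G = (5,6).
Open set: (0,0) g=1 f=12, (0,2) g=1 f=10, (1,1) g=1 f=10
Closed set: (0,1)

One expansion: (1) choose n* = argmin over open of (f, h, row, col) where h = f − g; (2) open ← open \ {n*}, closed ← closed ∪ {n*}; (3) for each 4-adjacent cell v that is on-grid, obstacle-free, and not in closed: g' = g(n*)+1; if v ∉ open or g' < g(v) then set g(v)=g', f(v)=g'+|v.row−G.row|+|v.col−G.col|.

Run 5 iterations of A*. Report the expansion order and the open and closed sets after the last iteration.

step 1: expand (0,2) (f=10, h=9) → closed; open now [(0,0) g=1 f=12, (0,3) g=2 f=10, (1,1) g=1 f=10, (1,2) g=2 f=10]
step 2: expand (0,3) (f=10, h=8) → closed; open now [(0,0) g=1 f=12, (0,4) g=3 f=10, (1,1) g=1 f=10, (1,2) g=2 f=10, (1,3) g=3 f=10]
step 3: expand (0,4) (f=10, h=7) → closed; open now [(0,0) g=1 f=12, (0,5) g=4 f=10, (1,1) g=1 f=10, (1,2) g=2 f=10, (1,3) g=3 f=10, (1,4) g=4 f=10]
step 4: expand (0,5) (f=10, h=6) → closed; open now [(0,0) g=1 f=12, (1,1) g=1 f=10, (1,2) g=2 f=10, (1,3) g=3 f=10, (1,4) g=4 f=10]
step 5: expand (1,4) (f=10, h=6) → closed; open now [(0,0) g=1 f=12, (1,1) g=1 f=10, (1,2) g=2 f=10, (1,3) g=3 f=10, (2,4) g=5 f=10]

order=[(0,2) → (0,3) → (0,4) → (0,5) → (1,4)]; open=[(0,0) g=1 f=12, (1,1) g=1 f=10, (1,2) g=2 f=10, (1,3) g=3 f=10, (2,4) g=5 f=10]; closed=[(0,1), (0,2), (0,3), (0,4), (0,5), (1,4)]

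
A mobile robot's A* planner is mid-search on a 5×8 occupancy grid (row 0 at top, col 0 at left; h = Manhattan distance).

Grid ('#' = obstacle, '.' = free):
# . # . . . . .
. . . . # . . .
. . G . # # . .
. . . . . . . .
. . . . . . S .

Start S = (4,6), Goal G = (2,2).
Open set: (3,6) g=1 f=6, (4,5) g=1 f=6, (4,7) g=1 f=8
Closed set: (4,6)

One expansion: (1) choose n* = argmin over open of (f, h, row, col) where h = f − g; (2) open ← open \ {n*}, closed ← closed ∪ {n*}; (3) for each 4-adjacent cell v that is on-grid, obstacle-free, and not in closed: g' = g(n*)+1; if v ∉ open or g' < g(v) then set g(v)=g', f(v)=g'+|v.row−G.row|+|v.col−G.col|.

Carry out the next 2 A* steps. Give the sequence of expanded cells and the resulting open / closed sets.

order=[(3,6) → (2,6)]; open=[(1,6) g=3 f=8, (2,7) g=3 f=8, (3,5) g=2 f=6, (3,7) g=2 f=8, (4,5) g=1 f=6, (4,7) g=1 f=8]; closed=[(2,6), (3,6), (4,6)]

step 1: expand (3,6) (f=6, h=5) → closed; open now [(2,6) g=2 f=6, (3,5) g=2 f=6, (3,7) g=2 f=8, (4,5) g=1 f=6, (4,7) g=1 f=8]
step 2: expand (2,6) (f=6, h=4) → closed; open now [(1,6) g=3 f=8, (2,7) g=3 f=8, (3,5) g=2 f=6, (3,7) g=2 f=8, (4,5) g=1 f=6, (4,7) g=1 f=8]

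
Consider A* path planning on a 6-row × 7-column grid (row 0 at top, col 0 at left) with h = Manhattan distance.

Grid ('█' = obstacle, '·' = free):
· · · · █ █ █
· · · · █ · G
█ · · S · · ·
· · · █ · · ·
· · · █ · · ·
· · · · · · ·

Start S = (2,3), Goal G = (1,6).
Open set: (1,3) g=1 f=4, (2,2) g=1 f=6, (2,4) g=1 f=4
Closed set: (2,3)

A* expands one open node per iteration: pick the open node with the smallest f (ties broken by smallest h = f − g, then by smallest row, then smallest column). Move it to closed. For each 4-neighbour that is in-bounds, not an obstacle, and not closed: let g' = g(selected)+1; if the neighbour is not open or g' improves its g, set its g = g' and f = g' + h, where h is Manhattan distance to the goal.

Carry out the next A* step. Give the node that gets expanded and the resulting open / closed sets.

expanded=(1,3); open=[(0,3) g=2 f=6, (1,2) g=2 f=6, (2,2) g=1 f=6, (2,4) g=1 f=4]; closed=[(1,3), (2,3)]

step 1: expand (1,3) (f=4, h=3) → closed; open now [(0,3) g=2 f=6, (1,2) g=2 f=6, (2,2) g=1 f=6, (2,4) g=1 f=4]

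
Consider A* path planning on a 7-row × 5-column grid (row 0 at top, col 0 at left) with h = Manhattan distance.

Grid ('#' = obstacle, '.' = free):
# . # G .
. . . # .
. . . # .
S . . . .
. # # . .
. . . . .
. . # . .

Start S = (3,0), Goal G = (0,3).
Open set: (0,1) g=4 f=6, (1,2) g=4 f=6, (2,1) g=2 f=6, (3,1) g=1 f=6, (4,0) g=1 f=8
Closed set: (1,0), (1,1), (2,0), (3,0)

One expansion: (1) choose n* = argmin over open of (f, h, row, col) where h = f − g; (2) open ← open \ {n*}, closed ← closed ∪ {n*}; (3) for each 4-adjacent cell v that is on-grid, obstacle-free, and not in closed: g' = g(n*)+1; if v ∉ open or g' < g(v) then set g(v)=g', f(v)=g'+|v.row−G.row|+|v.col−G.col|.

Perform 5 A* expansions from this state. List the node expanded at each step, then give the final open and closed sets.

order=[(0,1) → (1,2) → (2,1) → (2,2) → (3,1)]; open=[(3,2) g=2 f=6, (4,0) g=1 f=8]; closed=[(0,1), (1,0), (1,1), (1,2), (2,0), (2,1), (2,2), (3,0), (3,1)]

step 1: expand (0,1) (f=6, h=2) → closed; open now [(1,2) g=4 f=6, (2,1) g=2 f=6, (3,1) g=1 f=6, (4,0) g=1 f=8]
step 2: expand (1,2) (f=6, h=2) → closed; open now [(2,1) g=2 f=6, (2,2) g=5 f=8, (3,1) g=1 f=6, (4,0) g=1 f=8]
step 3: expand (2,1) (f=6, h=4) → closed; open now [(2,2) g=3 f=6, (3,1) g=1 f=6, (4,0) g=1 f=8]
step 4: expand (2,2) (f=6, h=3) → closed; open now [(3,1) g=1 f=6, (3,2) g=4 f=8, (4,0) g=1 f=8]
step 5: expand (3,1) (f=6, h=5) → closed; open now [(3,2) g=2 f=6, (4,0) g=1 f=8]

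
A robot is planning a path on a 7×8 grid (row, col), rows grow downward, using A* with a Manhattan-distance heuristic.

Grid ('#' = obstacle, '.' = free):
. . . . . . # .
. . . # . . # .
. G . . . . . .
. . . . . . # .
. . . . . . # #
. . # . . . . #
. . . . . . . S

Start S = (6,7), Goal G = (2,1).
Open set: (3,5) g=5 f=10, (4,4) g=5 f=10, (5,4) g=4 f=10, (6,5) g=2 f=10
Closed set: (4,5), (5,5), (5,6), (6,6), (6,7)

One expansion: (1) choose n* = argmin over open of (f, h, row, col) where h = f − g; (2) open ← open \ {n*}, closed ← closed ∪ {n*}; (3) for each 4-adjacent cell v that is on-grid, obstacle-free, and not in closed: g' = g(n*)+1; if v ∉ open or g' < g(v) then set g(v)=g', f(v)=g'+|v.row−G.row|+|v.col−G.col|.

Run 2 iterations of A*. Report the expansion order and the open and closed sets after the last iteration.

step 1: expand (3,5) (f=10, h=5) → closed; open now [(2,5) g=6 f=10, (3,4) g=6 f=10, (4,4) g=5 f=10, (5,4) g=4 f=10, (6,5) g=2 f=10]
step 2: expand (2,5) (f=10, h=4) → closed; open now [(1,5) g=7 f=12, (2,4) g=7 f=10, (2,6) g=7 f=12, (3,4) g=6 f=10, (4,4) g=5 f=10, (5,4) g=4 f=10, (6,5) g=2 f=10]

order=[(3,5) → (2,5)]; open=[(1,5) g=7 f=12, (2,4) g=7 f=10, (2,6) g=7 f=12, (3,4) g=6 f=10, (4,4) g=5 f=10, (5,4) g=4 f=10, (6,5) g=2 f=10]; closed=[(2,5), (3,5), (4,5), (5,5), (5,6), (6,6), (6,7)]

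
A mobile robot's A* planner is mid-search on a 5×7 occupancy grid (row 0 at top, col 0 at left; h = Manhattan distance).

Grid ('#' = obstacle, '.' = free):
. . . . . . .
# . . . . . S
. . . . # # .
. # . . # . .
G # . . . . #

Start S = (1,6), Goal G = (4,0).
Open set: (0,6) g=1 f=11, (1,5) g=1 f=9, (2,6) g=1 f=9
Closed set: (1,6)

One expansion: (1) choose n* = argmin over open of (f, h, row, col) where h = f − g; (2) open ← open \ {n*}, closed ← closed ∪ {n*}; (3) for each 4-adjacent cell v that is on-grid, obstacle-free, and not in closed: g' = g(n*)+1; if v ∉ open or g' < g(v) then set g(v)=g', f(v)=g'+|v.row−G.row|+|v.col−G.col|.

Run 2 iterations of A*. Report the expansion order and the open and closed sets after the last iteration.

order=[(1,5) → (1,4)]; open=[(0,4) g=3 f=11, (0,5) g=2 f=11, (0,6) g=1 f=11, (1,3) g=3 f=9, (2,6) g=1 f=9]; closed=[(1,4), (1,5), (1,6)]

step 1: expand (1,5) (f=9, h=8) → closed; open now [(0,5) g=2 f=11, (0,6) g=1 f=11, (1,4) g=2 f=9, (2,6) g=1 f=9]
step 2: expand (1,4) (f=9, h=7) → closed; open now [(0,4) g=3 f=11, (0,5) g=2 f=11, (0,6) g=1 f=11, (1,3) g=3 f=9, (2,6) g=1 f=9]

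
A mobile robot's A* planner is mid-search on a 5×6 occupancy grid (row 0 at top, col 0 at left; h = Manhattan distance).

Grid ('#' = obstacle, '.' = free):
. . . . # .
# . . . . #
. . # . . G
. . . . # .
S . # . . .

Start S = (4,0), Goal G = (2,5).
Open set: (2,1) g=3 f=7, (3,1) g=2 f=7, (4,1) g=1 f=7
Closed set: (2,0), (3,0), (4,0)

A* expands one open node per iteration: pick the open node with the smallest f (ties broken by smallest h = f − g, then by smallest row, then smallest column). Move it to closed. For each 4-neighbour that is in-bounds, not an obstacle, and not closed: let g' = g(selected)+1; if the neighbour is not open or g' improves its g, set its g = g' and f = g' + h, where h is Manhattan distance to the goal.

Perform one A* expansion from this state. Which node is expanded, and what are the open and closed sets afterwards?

expanded=(2,1); open=[(1,1) g=4 f=9, (3,1) g=2 f=7, (4,1) g=1 f=7]; closed=[(2,0), (2,1), (3,0), (4,0)]

step 1: expand (2,1) (f=7, h=4) → closed; open now [(1,1) g=4 f=9, (3,1) g=2 f=7, (4,1) g=1 f=7]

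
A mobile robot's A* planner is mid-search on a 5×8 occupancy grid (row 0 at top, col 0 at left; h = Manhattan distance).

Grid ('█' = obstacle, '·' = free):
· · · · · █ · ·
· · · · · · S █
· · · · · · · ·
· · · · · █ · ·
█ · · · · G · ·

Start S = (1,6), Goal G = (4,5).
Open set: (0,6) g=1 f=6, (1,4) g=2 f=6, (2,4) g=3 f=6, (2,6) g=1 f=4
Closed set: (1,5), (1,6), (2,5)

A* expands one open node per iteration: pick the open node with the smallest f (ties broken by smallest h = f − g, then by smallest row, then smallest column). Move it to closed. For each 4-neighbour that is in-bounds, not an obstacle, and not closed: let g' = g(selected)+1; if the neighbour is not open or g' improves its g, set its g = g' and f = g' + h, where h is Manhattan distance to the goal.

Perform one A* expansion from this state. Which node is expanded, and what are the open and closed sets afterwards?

expanded=(2,6); open=[(0,6) g=1 f=6, (1,4) g=2 f=6, (2,4) g=3 f=6, (2,7) g=2 f=6, (3,6) g=2 f=4]; closed=[(1,5), (1,6), (2,5), (2,6)]

step 1: expand (2,6) (f=4, h=3) → closed; open now [(0,6) g=1 f=6, (1,4) g=2 f=6, (2,4) g=3 f=6, (2,7) g=2 f=6, (3,6) g=2 f=4]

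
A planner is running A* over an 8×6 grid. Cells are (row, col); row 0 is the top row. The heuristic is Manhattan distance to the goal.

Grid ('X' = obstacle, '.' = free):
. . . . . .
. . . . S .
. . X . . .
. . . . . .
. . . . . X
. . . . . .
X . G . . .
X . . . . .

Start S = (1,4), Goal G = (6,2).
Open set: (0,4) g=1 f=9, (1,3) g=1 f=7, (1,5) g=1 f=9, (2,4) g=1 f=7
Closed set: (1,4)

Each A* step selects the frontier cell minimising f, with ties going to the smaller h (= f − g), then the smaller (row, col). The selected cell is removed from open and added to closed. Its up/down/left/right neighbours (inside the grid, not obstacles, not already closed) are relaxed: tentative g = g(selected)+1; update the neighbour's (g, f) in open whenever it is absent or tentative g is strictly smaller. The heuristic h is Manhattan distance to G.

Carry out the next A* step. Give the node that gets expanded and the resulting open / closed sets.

step 1: expand (1,3) (f=7, h=6) → closed; open now [(0,3) g=2 f=9, (0,4) g=1 f=9, (1,2) g=2 f=7, (1,5) g=1 f=9, (2,3) g=2 f=7, (2,4) g=1 f=7]

expanded=(1,3); open=[(0,3) g=2 f=9, (0,4) g=1 f=9, (1,2) g=2 f=7, (1,5) g=1 f=9, (2,3) g=2 f=7, (2,4) g=1 f=7]; closed=[(1,3), (1,4)]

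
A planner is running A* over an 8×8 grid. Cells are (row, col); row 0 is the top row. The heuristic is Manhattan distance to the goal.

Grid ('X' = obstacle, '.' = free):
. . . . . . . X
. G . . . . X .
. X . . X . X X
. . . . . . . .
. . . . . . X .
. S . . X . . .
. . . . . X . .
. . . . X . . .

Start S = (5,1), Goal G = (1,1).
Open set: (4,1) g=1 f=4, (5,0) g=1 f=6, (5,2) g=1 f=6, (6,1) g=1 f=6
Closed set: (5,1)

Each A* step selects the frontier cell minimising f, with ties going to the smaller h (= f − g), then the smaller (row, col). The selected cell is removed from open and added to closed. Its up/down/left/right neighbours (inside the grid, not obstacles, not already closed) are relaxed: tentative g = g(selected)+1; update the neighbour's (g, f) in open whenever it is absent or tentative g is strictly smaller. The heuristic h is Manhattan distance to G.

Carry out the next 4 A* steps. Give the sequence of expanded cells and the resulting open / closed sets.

order=[(4,1) → (3,1) → (3,0) → (2,0)]; open=[(1,0) g=5 f=6, (3,2) g=3 f=6, (4,0) g=2 f=6, (4,2) g=2 f=6, (5,0) g=1 f=6, (5,2) g=1 f=6, (6,1) g=1 f=6]; closed=[(2,0), (3,0), (3,1), (4,1), (5,1)]

step 1: expand (4,1) (f=4, h=3) → closed; open now [(3,1) g=2 f=4, (4,0) g=2 f=6, (4,2) g=2 f=6, (5,0) g=1 f=6, (5,2) g=1 f=6, (6,1) g=1 f=6]
step 2: expand (3,1) (f=4, h=2) → closed; open now [(3,0) g=3 f=6, (3,2) g=3 f=6, (4,0) g=2 f=6, (4,2) g=2 f=6, (5,0) g=1 f=6, (5,2) g=1 f=6, (6,1) g=1 f=6]
step 3: expand (3,0) (f=6, h=3) → closed; open now [(2,0) g=4 f=6, (3,2) g=3 f=6, (4,0) g=2 f=6, (4,2) g=2 f=6, (5,0) g=1 f=6, (5,2) g=1 f=6, (6,1) g=1 f=6]
step 4: expand (2,0) (f=6, h=2) → closed; open now [(1,0) g=5 f=6, (3,2) g=3 f=6, (4,0) g=2 f=6, (4,2) g=2 f=6, (5,0) g=1 f=6, (5,2) g=1 f=6, (6,1) g=1 f=6]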